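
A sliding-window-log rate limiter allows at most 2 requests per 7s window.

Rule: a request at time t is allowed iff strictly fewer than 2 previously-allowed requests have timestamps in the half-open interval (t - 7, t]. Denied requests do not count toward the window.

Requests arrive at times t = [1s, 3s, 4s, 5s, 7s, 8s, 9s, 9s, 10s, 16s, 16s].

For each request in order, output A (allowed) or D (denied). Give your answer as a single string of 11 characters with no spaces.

Tracking allowed requests in the window:
  req#1 t=1s: ALLOW
  req#2 t=3s: ALLOW
  req#3 t=4s: DENY
  req#4 t=5s: DENY
  req#5 t=7s: DENY
  req#6 t=8s: ALLOW
  req#7 t=9s: DENY
  req#8 t=9s: DENY
  req#9 t=10s: ALLOW
  req#10 t=16s: ALLOW
  req#11 t=16s: DENY

Answer: AADDDADDAAD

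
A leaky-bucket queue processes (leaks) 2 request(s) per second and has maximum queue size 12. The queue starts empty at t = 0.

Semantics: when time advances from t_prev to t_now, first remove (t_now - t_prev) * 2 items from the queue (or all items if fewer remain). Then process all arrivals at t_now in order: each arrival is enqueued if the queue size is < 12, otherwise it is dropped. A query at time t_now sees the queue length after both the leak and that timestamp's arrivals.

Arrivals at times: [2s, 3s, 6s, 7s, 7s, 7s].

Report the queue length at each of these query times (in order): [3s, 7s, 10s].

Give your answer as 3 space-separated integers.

Queue lengths at query times:
  query t=3s: backlog = 1
  query t=7s: backlog = 3
  query t=10s: backlog = 0

Answer: 1 3 0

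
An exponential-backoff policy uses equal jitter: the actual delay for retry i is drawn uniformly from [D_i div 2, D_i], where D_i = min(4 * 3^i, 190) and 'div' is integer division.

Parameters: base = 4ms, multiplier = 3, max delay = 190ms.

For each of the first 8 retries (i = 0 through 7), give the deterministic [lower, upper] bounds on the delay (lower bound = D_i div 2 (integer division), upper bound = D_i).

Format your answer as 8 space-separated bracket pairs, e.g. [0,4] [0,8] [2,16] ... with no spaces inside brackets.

Computing bounds per retry:
  i=0: D_i=min(4*3^0,190)=4, bounds=[2,4]
  i=1: D_i=min(4*3^1,190)=12, bounds=[6,12]
  i=2: D_i=min(4*3^2,190)=36, bounds=[18,36]
  i=3: D_i=min(4*3^3,190)=108, bounds=[54,108]
  i=4: D_i=min(4*3^4,190)=190, bounds=[95,190]
  i=5: D_i=min(4*3^5,190)=190, bounds=[95,190]
  i=6: D_i=min(4*3^6,190)=190, bounds=[95,190]
  i=7: D_i=min(4*3^7,190)=190, bounds=[95,190]

Answer: [2,4] [6,12] [18,36] [54,108] [95,190] [95,190] [95,190] [95,190]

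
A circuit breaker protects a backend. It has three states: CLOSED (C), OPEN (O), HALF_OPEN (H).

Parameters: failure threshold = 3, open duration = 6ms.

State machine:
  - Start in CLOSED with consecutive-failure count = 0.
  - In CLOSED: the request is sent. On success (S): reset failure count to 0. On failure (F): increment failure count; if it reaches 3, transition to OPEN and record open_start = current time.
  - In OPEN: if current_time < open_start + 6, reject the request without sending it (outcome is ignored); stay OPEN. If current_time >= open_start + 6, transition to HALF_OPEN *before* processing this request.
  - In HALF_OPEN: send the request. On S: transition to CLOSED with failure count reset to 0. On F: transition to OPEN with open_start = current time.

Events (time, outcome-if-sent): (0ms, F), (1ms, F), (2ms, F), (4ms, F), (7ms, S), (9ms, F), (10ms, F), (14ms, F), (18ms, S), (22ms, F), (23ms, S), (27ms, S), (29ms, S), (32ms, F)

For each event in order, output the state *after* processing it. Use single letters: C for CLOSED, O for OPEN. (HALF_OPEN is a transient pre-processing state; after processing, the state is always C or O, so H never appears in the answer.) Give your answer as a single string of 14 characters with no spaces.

Answer: CCOOOOOOCCCCCC

Derivation:
State after each event:
  event#1 t=0ms outcome=F: state=CLOSED
  event#2 t=1ms outcome=F: state=CLOSED
  event#3 t=2ms outcome=F: state=OPEN
  event#4 t=4ms outcome=F: state=OPEN
  event#5 t=7ms outcome=S: state=OPEN
  event#6 t=9ms outcome=F: state=OPEN
  event#7 t=10ms outcome=F: state=OPEN
  event#8 t=14ms outcome=F: state=OPEN
  event#9 t=18ms outcome=S: state=CLOSED
  event#10 t=22ms outcome=F: state=CLOSED
  event#11 t=23ms outcome=S: state=CLOSED
  event#12 t=27ms outcome=S: state=CLOSED
  event#13 t=29ms outcome=S: state=CLOSED
  event#14 t=32ms outcome=F: state=CLOSED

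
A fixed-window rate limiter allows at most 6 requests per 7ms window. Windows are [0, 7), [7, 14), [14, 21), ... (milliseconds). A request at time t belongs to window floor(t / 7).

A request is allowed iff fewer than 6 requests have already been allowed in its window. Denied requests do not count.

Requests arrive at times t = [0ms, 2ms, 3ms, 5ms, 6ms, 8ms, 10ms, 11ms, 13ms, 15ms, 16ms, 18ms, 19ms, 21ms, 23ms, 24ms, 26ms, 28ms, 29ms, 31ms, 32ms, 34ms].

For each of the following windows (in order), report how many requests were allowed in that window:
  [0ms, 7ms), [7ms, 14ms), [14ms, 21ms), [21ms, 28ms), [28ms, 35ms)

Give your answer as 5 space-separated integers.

Processing requests:
  req#1 t=0ms (window 0): ALLOW
  req#2 t=2ms (window 0): ALLOW
  req#3 t=3ms (window 0): ALLOW
  req#4 t=5ms (window 0): ALLOW
  req#5 t=6ms (window 0): ALLOW
  req#6 t=8ms (window 1): ALLOW
  req#7 t=10ms (window 1): ALLOW
  req#8 t=11ms (window 1): ALLOW
  req#9 t=13ms (window 1): ALLOW
  req#10 t=15ms (window 2): ALLOW
  req#11 t=16ms (window 2): ALLOW
  req#12 t=18ms (window 2): ALLOW
  req#13 t=19ms (window 2): ALLOW
  req#14 t=21ms (window 3): ALLOW
  req#15 t=23ms (window 3): ALLOW
  req#16 t=24ms (window 3): ALLOW
  req#17 t=26ms (window 3): ALLOW
  req#18 t=28ms (window 4): ALLOW
  req#19 t=29ms (window 4): ALLOW
  req#20 t=31ms (window 4): ALLOW
  req#21 t=32ms (window 4): ALLOW
  req#22 t=34ms (window 4): ALLOW

Allowed counts by window: 5 4 4 4 5

Answer: 5 4 4 4 5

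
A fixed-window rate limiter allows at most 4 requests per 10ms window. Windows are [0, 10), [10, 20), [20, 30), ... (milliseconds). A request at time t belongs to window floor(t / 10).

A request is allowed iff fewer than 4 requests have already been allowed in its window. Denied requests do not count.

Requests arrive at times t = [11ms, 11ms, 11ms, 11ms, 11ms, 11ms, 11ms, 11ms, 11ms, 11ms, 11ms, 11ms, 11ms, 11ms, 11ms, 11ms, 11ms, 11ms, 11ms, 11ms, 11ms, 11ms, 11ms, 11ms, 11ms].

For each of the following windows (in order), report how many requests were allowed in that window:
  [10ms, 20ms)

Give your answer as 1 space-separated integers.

Processing requests:
  req#1 t=11ms (window 1): ALLOW
  req#2 t=11ms (window 1): ALLOW
  req#3 t=11ms (window 1): ALLOW
  req#4 t=11ms (window 1): ALLOW
  req#5 t=11ms (window 1): DENY
  req#6 t=11ms (window 1): DENY
  req#7 t=11ms (window 1): DENY
  req#8 t=11ms (window 1): DENY
  req#9 t=11ms (window 1): DENY
  req#10 t=11ms (window 1): DENY
  req#11 t=11ms (window 1): DENY
  req#12 t=11ms (window 1): DENY
  req#13 t=11ms (window 1): DENY
  req#14 t=11ms (window 1): DENY
  req#15 t=11ms (window 1): DENY
  req#16 t=11ms (window 1): DENY
  req#17 t=11ms (window 1): DENY
  req#18 t=11ms (window 1): DENY
  req#19 t=11ms (window 1): DENY
  req#20 t=11ms (window 1): DENY
  req#21 t=11ms (window 1): DENY
  req#22 t=11ms (window 1): DENY
  req#23 t=11ms (window 1): DENY
  req#24 t=11ms (window 1): DENY
  req#25 t=11ms (window 1): DENY

Allowed counts by window: 4

Answer: 4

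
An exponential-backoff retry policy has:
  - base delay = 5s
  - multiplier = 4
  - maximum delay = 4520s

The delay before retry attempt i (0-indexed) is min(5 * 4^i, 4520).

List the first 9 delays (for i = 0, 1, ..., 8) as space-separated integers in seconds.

Computing each delay:
  i=0: min(5*4^0, 4520) = 5
  i=1: min(5*4^1, 4520) = 20
  i=2: min(5*4^2, 4520) = 80
  i=3: min(5*4^3, 4520) = 320
  i=4: min(5*4^4, 4520) = 1280
  i=5: min(5*4^5, 4520) = 4520
  i=6: min(5*4^6, 4520) = 4520
  i=7: min(5*4^7, 4520) = 4520
  i=8: min(5*4^8, 4520) = 4520

Answer: 5 20 80 320 1280 4520 4520 4520 4520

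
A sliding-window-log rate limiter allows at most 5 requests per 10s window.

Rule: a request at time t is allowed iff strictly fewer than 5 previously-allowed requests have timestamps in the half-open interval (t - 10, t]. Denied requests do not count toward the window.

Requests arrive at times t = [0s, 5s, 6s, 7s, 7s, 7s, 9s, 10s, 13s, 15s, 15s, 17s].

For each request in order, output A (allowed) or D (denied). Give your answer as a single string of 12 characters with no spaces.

Answer: AAAAADDADADA

Derivation:
Tracking allowed requests in the window:
  req#1 t=0s: ALLOW
  req#2 t=5s: ALLOW
  req#3 t=6s: ALLOW
  req#4 t=7s: ALLOW
  req#5 t=7s: ALLOW
  req#6 t=7s: DENY
  req#7 t=9s: DENY
  req#8 t=10s: ALLOW
  req#9 t=13s: DENY
  req#10 t=15s: ALLOW
  req#11 t=15s: DENY
  req#12 t=17s: ALLOW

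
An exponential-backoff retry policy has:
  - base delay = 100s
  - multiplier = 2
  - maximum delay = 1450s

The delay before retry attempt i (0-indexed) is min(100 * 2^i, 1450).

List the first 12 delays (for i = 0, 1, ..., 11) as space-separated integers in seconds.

Computing each delay:
  i=0: min(100*2^0, 1450) = 100
  i=1: min(100*2^1, 1450) = 200
  i=2: min(100*2^2, 1450) = 400
  i=3: min(100*2^3, 1450) = 800
  i=4: min(100*2^4, 1450) = 1450
  i=5: min(100*2^5, 1450) = 1450
  i=6: min(100*2^6, 1450) = 1450
  i=7: min(100*2^7, 1450) = 1450
  i=8: min(100*2^8, 1450) = 1450
  i=9: min(100*2^9, 1450) = 1450
  i=10: min(100*2^10, 1450) = 1450
  i=11: min(100*2^11, 1450) = 1450

Answer: 100 200 400 800 1450 1450 1450 1450 1450 1450 1450 1450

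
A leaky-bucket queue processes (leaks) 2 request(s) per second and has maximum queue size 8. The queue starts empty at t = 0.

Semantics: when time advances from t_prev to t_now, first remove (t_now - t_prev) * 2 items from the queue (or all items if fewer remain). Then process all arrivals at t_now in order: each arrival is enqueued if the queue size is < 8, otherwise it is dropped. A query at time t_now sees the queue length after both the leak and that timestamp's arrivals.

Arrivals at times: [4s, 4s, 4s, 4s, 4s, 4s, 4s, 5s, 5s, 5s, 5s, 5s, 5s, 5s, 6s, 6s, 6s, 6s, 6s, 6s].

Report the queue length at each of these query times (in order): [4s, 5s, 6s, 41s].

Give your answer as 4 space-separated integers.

Queue lengths at query times:
  query t=4s: backlog = 7
  query t=5s: backlog = 8
  query t=6s: backlog = 8
  query t=41s: backlog = 0

Answer: 7 8 8 0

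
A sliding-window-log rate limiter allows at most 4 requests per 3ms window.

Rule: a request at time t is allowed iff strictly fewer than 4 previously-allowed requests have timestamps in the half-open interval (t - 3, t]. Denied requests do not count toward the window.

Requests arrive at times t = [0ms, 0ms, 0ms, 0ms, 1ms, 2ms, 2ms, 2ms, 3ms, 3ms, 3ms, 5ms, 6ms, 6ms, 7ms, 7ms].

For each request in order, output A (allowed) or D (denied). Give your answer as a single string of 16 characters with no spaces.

Tracking allowed requests in the window:
  req#1 t=0ms: ALLOW
  req#2 t=0ms: ALLOW
  req#3 t=0ms: ALLOW
  req#4 t=0ms: ALLOW
  req#5 t=1ms: DENY
  req#6 t=2ms: DENY
  req#7 t=2ms: DENY
  req#8 t=2ms: DENY
  req#9 t=3ms: ALLOW
  req#10 t=3ms: ALLOW
  req#11 t=3ms: ALLOW
  req#12 t=5ms: ALLOW
  req#13 t=6ms: ALLOW
  req#14 t=6ms: ALLOW
  req#15 t=7ms: ALLOW
  req#16 t=7ms: DENY

Answer: AAAADDDDAAAAAAAD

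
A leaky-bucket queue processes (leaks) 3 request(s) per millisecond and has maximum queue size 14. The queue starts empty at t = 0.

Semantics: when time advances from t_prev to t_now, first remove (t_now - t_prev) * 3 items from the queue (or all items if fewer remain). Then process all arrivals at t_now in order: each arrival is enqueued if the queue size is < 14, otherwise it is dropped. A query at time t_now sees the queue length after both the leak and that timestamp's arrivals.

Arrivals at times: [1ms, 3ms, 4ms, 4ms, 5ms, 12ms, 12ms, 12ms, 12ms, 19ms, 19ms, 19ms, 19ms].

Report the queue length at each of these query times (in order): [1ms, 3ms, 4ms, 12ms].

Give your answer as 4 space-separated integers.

Answer: 1 1 2 4

Derivation:
Queue lengths at query times:
  query t=1ms: backlog = 1
  query t=3ms: backlog = 1
  query t=4ms: backlog = 2
  query t=12ms: backlog = 4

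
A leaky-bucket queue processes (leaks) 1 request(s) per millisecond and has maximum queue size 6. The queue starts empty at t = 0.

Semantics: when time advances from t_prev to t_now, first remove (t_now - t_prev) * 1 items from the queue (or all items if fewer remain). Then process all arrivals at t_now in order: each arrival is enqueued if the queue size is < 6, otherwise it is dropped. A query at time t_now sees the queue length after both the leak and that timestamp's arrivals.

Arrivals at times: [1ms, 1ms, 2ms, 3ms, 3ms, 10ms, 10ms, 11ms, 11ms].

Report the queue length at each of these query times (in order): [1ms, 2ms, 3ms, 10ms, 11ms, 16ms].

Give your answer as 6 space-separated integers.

Queue lengths at query times:
  query t=1ms: backlog = 2
  query t=2ms: backlog = 2
  query t=3ms: backlog = 3
  query t=10ms: backlog = 2
  query t=11ms: backlog = 3
  query t=16ms: backlog = 0

Answer: 2 2 3 2 3 0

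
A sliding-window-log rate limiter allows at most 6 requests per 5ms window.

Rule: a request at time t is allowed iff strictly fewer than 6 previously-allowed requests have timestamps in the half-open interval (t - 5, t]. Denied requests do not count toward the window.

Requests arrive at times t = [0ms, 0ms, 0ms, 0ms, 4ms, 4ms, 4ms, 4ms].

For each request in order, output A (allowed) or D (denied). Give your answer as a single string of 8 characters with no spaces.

Tracking allowed requests in the window:
  req#1 t=0ms: ALLOW
  req#2 t=0ms: ALLOW
  req#3 t=0ms: ALLOW
  req#4 t=0ms: ALLOW
  req#5 t=4ms: ALLOW
  req#6 t=4ms: ALLOW
  req#7 t=4ms: DENY
  req#8 t=4ms: DENY

Answer: AAAAAADD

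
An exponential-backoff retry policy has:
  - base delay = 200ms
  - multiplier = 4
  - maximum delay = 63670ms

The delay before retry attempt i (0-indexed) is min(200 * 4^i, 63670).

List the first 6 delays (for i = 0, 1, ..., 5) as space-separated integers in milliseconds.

Computing each delay:
  i=0: min(200*4^0, 63670) = 200
  i=1: min(200*4^1, 63670) = 800
  i=2: min(200*4^2, 63670) = 3200
  i=3: min(200*4^3, 63670) = 12800
  i=4: min(200*4^4, 63670) = 51200
  i=5: min(200*4^5, 63670) = 63670

Answer: 200 800 3200 12800 51200 63670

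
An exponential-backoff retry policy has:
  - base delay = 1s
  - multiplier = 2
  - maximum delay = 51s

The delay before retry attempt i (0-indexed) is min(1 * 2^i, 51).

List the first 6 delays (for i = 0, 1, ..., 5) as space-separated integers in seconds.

Answer: 1 2 4 8 16 32

Derivation:
Computing each delay:
  i=0: min(1*2^0, 51) = 1
  i=1: min(1*2^1, 51) = 2
  i=2: min(1*2^2, 51) = 4
  i=3: min(1*2^3, 51) = 8
  i=4: min(1*2^4, 51) = 16
  i=5: min(1*2^5, 51) = 32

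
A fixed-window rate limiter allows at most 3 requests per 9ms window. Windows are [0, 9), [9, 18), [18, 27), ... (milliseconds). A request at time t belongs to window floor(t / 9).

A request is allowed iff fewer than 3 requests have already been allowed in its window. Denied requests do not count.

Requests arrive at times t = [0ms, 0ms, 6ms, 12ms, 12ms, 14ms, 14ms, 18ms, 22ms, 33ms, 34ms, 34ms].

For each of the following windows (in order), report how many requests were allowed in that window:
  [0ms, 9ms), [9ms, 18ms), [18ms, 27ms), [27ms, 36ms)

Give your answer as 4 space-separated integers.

Answer: 3 3 2 3

Derivation:
Processing requests:
  req#1 t=0ms (window 0): ALLOW
  req#2 t=0ms (window 0): ALLOW
  req#3 t=6ms (window 0): ALLOW
  req#4 t=12ms (window 1): ALLOW
  req#5 t=12ms (window 1): ALLOW
  req#6 t=14ms (window 1): ALLOW
  req#7 t=14ms (window 1): DENY
  req#8 t=18ms (window 2): ALLOW
  req#9 t=22ms (window 2): ALLOW
  req#10 t=33ms (window 3): ALLOW
  req#11 t=34ms (window 3): ALLOW
  req#12 t=34ms (window 3): ALLOW

Allowed counts by window: 3 3 2 3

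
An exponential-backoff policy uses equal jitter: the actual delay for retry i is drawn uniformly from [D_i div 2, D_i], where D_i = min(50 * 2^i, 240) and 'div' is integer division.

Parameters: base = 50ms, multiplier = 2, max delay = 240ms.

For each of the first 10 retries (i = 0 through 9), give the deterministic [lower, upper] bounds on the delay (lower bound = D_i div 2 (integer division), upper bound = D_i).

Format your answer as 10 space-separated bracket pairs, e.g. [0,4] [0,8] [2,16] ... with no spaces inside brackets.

Answer: [25,50] [50,100] [100,200] [120,240] [120,240] [120,240] [120,240] [120,240] [120,240] [120,240]

Derivation:
Computing bounds per retry:
  i=0: D_i=min(50*2^0,240)=50, bounds=[25,50]
  i=1: D_i=min(50*2^1,240)=100, bounds=[50,100]
  i=2: D_i=min(50*2^2,240)=200, bounds=[100,200]
  i=3: D_i=min(50*2^3,240)=240, bounds=[120,240]
  i=4: D_i=min(50*2^4,240)=240, bounds=[120,240]
  i=5: D_i=min(50*2^5,240)=240, bounds=[120,240]
  i=6: D_i=min(50*2^6,240)=240, bounds=[120,240]
  i=7: D_i=min(50*2^7,240)=240, bounds=[120,240]
  i=8: D_i=min(50*2^8,240)=240, bounds=[120,240]
  i=9: D_i=min(50*2^9,240)=240, bounds=[120,240]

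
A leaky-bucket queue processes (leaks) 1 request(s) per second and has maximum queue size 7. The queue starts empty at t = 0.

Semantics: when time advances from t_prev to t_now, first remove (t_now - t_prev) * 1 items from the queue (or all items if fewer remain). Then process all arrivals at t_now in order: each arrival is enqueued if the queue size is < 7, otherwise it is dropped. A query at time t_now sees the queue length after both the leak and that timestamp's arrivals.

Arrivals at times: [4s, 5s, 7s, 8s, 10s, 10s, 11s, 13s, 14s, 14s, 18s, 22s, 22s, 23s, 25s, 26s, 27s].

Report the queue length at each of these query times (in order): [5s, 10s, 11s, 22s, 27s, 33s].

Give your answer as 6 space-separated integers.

Queue lengths at query times:
  query t=5s: backlog = 1
  query t=10s: backlog = 2
  query t=11s: backlog = 2
  query t=22s: backlog = 2
  query t=27s: backlog = 1
  query t=33s: backlog = 0

Answer: 1 2 2 2 1 0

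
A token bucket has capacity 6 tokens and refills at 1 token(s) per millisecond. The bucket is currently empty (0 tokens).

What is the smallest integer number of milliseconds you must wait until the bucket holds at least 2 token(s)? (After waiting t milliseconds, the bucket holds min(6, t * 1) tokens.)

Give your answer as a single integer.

Need t * 1 >= 2, so t >= 2/1.
Smallest integer t = ceil(2/1) = 2.

Answer: 2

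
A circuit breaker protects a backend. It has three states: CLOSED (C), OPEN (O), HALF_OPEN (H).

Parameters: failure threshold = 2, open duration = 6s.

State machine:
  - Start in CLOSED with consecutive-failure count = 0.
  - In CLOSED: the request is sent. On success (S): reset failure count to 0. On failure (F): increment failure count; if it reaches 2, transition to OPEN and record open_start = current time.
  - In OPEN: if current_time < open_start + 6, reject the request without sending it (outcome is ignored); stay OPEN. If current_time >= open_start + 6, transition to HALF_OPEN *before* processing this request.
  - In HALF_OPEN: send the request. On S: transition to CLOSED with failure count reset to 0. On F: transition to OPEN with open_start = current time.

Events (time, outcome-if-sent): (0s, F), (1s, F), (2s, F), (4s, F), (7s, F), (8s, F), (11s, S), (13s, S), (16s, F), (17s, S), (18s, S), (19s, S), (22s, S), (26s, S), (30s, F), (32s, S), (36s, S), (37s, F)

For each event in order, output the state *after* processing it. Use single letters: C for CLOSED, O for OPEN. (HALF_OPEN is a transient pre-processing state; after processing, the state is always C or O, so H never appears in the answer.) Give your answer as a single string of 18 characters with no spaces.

State after each event:
  event#1 t=0s outcome=F: state=CLOSED
  event#2 t=1s outcome=F: state=OPEN
  event#3 t=2s outcome=F: state=OPEN
  event#4 t=4s outcome=F: state=OPEN
  event#5 t=7s outcome=F: state=OPEN
  event#6 t=8s outcome=F: state=OPEN
  event#7 t=11s outcome=S: state=OPEN
  event#8 t=13s outcome=S: state=CLOSED
  event#9 t=16s outcome=F: state=CLOSED
  event#10 t=17s outcome=S: state=CLOSED
  event#11 t=18s outcome=S: state=CLOSED
  event#12 t=19s outcome=S: state=CLOSED
  event#13 t=22s outcome=S: state=CLOSED
  event#14 t=26s outcome=S: state=CLOSED
  event#15 t=30s outcome=F: state=CLOSED
  event#16 t=32s outcome=S: state=CLOSED
  event#17 t=36s outcome=S: state=CLOSED
  event#18 t=37s outcome=F: state=CLOSED

Answer: COOOOOOCCCCCCCCCCC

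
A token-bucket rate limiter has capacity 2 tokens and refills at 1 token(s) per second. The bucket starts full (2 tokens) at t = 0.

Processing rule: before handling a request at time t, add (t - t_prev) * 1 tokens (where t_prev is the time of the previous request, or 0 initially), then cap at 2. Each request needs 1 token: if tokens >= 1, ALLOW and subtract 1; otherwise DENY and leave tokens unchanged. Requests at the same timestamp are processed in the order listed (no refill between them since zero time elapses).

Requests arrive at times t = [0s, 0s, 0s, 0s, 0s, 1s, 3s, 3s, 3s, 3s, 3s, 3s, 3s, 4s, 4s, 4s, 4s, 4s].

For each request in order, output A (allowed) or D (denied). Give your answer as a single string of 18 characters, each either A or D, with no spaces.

Simulating step by step:
  req#1 t=0s: ALLOW
  req#2 t=0s: ALLOW
  req#3 t=0s: DENY
  req#4 t=0s: DENY
  req#5 t=0s: DENY
  req#6 t=1s: ALLOW
  req#7 t=3s: ALLOW
  req#8 t=3s: ALLOW
  req#9 t=3s: DENY
  req#10 t=3s: DENY
  req#11 t=3s: DENY
  req#12 t=3s: DENY
  req#13 t=3s: DENY
  req#14 t=4s: ALLOW
  req#15 t=4s: DENY
  req#16 t=4s: DENY
  req#17 t=4s: DENY
  req#18 t=4s: DENY

Answer: AADDDAAADDDDDADDDD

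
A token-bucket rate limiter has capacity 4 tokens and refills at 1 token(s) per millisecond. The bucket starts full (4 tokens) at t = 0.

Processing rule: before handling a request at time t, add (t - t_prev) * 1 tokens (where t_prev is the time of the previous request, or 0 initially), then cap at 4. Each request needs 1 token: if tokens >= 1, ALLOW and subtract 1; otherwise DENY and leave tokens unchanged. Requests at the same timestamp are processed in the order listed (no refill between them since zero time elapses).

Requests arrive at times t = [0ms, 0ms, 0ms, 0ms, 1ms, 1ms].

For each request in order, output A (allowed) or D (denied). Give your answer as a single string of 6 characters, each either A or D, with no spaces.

Simulating step by step:
  req#1 t=0ms: ALLOW
  req#2 t=0ms: ALLOW
  req#3 t=0ms: ALLOW
  req#4 t=0ms: ALLOW
  req#5 t=1ms: ALLOW
  req#6 t=1ms: DENY

Answer: AAAAAD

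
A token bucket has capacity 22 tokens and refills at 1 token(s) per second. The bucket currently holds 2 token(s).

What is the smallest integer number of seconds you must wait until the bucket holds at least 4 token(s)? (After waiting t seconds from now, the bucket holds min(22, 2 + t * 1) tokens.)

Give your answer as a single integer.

Need 2 + t * 1 >= 4, so t >= 2/1.
Smallest integer t = ceil(2/1) = 2.

Answer: 2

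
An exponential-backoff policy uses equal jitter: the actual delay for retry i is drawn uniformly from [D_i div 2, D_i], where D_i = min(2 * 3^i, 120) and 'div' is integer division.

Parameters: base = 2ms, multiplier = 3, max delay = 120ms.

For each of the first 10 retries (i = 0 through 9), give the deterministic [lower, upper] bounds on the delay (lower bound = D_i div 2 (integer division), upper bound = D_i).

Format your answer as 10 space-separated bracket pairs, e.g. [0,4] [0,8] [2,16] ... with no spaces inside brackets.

Answer: [1,2] [3,6] [9,18] [27,54] [60,120] [60,120] [60,120] [60,120] [60,120] [60,120]

Derivation:
Computing bounds per retry:
  i=0: D_i=min(2*3^0,120)=2, bounds=[1,2]
  i=1: D_i=min(2*3^1,120)=6, bounds=[3,6]
  i=2: D_i=min(2*3^2,120)=18, bounds=[9,18]
  i=3: D_i=min(2*3^3,120)=54, bounds=[27,54]
  i=4: D_i=min(2*3^4,120)=120, bounds=[60,120]
  i=5: D_i=min(2*3^5,120)=120, bounds=[60,120]
  i=6: D_i=min(2*3^6,120)=120, bounds=[60,120]
  i=7: D_i=min(2*3^7,120)=120, bounds=[60,120]
  i=8: D_i=min(2*3^8,120)=120, bounds=[60,120]
  i=9: D_i=min(2*3^9,120)=120, bounds=[60,120]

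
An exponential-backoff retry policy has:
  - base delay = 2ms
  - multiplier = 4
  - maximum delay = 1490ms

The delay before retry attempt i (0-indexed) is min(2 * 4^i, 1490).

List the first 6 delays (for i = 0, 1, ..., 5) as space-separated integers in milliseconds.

Computing each delay:
  i=0: min(2*4^0, 1490) = 2
  i=1: min(2*4^1, 1490) = 8
  i=2: min(2*4^2, 1490) = 32
  i=3: min(2*4^3, 1490) = 128
  i=4: min(2*4^4, 1490) = 512
  i=5: min(2*4^5, 1490) = 1490

Answer: 2 8 32 128 512 1490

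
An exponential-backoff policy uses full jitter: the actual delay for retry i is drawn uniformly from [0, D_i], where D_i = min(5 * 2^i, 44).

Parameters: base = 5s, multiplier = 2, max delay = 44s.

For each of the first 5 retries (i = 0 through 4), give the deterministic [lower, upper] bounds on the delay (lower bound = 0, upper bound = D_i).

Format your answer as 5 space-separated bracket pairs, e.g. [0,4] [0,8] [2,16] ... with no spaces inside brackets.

Computing bounds per retry:
  i=0: D_i=min(5*2^0,44)=5, bounds=[0,5]
  i=1: D_i=min(5*2^1,44)=10, bounds=[0,10]
  i=2: D_i=min(5*2^2,44)=20, bounds=[0,20]
  i=3: D_i=min(5*2^3,44)=40, bounds=[0,40]
  i=4: D_i=min(5*2^4,44)=44, bounds=[0,44]

Answer: [0,5] [0,10] [0,20] [0,40] [0,44]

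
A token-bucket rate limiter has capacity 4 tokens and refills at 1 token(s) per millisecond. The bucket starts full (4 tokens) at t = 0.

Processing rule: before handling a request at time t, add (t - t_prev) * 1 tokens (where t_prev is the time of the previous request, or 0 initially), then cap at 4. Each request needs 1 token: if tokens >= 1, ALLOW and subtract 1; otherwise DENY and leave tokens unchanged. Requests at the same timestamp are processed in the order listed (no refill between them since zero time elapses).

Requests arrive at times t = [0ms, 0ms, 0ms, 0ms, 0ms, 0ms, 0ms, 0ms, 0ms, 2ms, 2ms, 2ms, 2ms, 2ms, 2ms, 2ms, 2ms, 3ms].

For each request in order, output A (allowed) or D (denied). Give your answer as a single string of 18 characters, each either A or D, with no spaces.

Simulating step by step:
  req#1 t=0ms: ALLOW
  req#2 t=0ms: ALLOW
  req#3 t=0ms: ALLOW
  req#4 t=0ms: ALLOW
  req#5 t=0ms: DENY
  req#6 t=0ms: DENY
  req#7 t=0ms: DENY
  req#8 t=0ms: DENY
  req#9 t=0ms: DENY
  req#10 t=2ms: ALLOW
  req#11 t=2ms: ALLOW
  req#12 t=2ms: DENY
  req#13 t=2ms: DENY
  req#14 t=2ms: DENY
  req#15 t=2ms: DENY
  req#16 t=2ms: DENY
  req#17 t=2ms: DENY
  req#18 t=3ms: ALLOW

Answer: AAAADDDDDAADDDDDDA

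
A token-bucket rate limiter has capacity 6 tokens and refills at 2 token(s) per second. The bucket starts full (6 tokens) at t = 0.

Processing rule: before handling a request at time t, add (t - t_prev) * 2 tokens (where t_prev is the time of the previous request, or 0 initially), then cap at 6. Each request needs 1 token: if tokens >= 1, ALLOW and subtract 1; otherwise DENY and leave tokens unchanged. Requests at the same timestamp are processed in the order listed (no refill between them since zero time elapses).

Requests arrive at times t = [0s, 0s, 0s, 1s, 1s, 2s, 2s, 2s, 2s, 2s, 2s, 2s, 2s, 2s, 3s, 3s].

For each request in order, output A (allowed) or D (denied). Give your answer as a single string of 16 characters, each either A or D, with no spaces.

Simulating step by step:
  req#1 t=0s: ALLOW
  req#2 t=0s: ALLOW
  req#3 t=0s: ALLOW
  req#4 t=1s: ALLOW
  req#5 t=1s: ALLOW
  req#6 t=2s: ALLOW
  req#7 t=2s: ALLOW
  req#8 t=2s: ALLOW
  req#9 t=2s: ALLOW
  req#10 t=2s: ALLOW
  req#11 t=2s: DENY
  req#12 t=2s: DENY
  req#13 t=2s: DENY
  req#14 t=2s: DENY
  req#15 t=3s: ALLOW
  req#16 t=3s: ALLOW

Answer: AAAAAAAAAADDDDAA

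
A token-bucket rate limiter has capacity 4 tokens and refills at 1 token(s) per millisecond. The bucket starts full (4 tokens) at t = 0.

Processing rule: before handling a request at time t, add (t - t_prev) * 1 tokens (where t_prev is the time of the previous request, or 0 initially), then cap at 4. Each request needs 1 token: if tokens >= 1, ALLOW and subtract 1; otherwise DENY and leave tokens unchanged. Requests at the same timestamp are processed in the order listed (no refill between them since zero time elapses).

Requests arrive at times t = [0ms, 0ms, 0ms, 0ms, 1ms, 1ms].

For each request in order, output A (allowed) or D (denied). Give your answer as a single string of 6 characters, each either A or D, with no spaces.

Answer: AAAAAD

Derivation:
Simulating step by step:
  req#1 t=0ms: ALLOW
  req#2 t=0ms: ALLOW
  req#3 t=0ms: ALLOW
  req#4 t=0ms: ALLOW
  req#5 t=1ms: ALLOW
  req#6 t=1ms: DENY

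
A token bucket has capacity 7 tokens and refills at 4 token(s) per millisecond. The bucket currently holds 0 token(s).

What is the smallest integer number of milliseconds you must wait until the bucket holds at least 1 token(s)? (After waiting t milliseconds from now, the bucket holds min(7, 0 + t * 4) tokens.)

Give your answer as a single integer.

Answer: 1

Derivation:
Need 0 + t * 4 >= 1, so t >= 1/4.
Smallest integer t = ceil(1/4) = 1.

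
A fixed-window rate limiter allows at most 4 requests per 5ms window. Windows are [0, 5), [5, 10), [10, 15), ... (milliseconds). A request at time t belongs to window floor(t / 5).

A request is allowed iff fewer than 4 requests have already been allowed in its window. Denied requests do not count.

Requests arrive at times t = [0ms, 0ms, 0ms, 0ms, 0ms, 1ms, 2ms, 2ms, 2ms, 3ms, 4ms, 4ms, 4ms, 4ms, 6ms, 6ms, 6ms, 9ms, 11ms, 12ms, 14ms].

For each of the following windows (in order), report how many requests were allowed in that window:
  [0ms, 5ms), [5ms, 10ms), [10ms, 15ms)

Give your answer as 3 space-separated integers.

Answer: 4 4 3

Derivation:
Processing requests:
  req#1 t=0ms (window 0): ALLOW
  req#2 t=0ms (window 0): ALLOW
  req#3 t=0ms (window 0): ALLOW
  req#4 t=0ms (window 0): ALLOW
  req#5 t=0ms (window 0): DENY
  req#6 t=1ms (window 0): DENY
  req#7 t=2ms (window 0): DENY
  req#8 t=2ms (window 0): DENY
  req#9 t=2ms (window 0): DENY
  req#10 t=3ms (window 0): DENY
  req#11 t=4ms (window 0): DENY
  req#12 t=4ms (window 0): DENY
  req#13 t=4ms (window 0): DENY
  req#14 t=4ms (window 0): DENY
  req#15 t=6ms (window 1): ALLOW
  req#16 t=6ms (window 1): ALLOW
  req#17 t=6ms (window 1): ALLOW
  req#18 t=9ms (window 1): ALLOW
  req#19 t=11ms (window 2): ALLOW
  req#20 t=12ms (window 2): ALLOW
  req#21 t=14ms (window 2): ALLOW

Allowed counts by window: 4 4 3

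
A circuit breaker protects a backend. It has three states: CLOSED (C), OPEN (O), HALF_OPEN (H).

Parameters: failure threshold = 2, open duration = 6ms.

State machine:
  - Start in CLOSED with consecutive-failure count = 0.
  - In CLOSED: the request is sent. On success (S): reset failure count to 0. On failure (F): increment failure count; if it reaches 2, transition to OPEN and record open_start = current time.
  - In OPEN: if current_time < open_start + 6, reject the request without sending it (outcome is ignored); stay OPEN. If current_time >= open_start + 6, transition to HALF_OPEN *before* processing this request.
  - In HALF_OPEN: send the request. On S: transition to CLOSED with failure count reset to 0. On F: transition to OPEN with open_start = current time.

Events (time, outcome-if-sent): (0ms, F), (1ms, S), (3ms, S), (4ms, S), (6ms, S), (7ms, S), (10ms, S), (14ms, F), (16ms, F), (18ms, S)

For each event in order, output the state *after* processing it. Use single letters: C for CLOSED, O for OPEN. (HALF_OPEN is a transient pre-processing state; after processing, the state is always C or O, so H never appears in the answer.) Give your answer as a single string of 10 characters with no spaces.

State after each event:
  event#1 t=0ms outcome=F: state=CLOSED
  event#2 t=1ms outcome=S: state=CLOSED
  event#3 t=3ms outcome=S: state=CLOSED
  event#4 t=4ms outcome=S: state=CLOSED
  event#5 t=6ms outcome=S: state=CLOSED
  event#6 t=7ms outcome=S: state=CLOSED
  event#7 t=10ms outcome=S: state=CLOSED
  event#8 t=14ms outcome=F: state=CLOSED
  event#9 t=16ms outcome=F: state=OPEN
  event#10 t=18ms outcome=S: state=OPEN

Answer: CCCCCCCCOO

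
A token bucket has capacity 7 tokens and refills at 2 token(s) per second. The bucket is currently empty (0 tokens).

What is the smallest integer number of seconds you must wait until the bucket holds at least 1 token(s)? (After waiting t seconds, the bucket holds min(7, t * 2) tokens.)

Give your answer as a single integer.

Need t * 2 >= 1, so t >= 1/2.
Smallest integer t = ceil(1/2) = 1.

Answer: 1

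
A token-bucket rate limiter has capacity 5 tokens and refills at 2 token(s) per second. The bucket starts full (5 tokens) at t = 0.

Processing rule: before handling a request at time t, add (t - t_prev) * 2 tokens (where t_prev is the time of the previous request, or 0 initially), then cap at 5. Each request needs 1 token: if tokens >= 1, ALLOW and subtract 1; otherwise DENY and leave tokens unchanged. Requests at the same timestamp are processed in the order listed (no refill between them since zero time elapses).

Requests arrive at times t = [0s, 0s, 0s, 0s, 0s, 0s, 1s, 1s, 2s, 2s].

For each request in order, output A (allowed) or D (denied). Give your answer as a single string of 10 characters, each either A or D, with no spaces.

Answer: AAAAADAAAA

Derivation:
Simulating step by step:
  req#1 t=0s: ALLOW
  req#2 t=0s: ALLOW
  req#3 t=0s: ALLOW
  req#4 t=0s: ALLOW
  req#5 t=0s: ALLOW
  req#6 t=0s: DENY
  req#7 t=1s: ALLOW
  req#8 t=1s: ALLOW
  req#9 t=2s: ALLOW
  req#10 t=2s: ALLOW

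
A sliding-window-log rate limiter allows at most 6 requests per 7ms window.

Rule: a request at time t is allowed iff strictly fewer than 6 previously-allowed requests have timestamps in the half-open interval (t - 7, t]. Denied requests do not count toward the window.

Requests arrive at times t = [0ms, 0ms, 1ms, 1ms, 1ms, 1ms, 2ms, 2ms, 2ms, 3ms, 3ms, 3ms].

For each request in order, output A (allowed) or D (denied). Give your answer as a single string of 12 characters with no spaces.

Answer: AAAAAADDDDDD

Derivation:
Tracking allowed requests in the window:
  req#1 t=0ms: ALLOW
  req#2 t=0ms: ALLOW
  req#3 t=1ms: ALLOW
  req#4 t=1ms: ALLOW
  req#5 t=1ms: ALLOW
  req#6 t=1ms: ALLOW
  req#7 t=2ms: DENY
  req#8 t=2ms: DENY
  req#9 t=2ms: DENY
  req#10 t=3ms: DENY
  req#11 t=3ms: DENY
  req#12 t=3ms: DENY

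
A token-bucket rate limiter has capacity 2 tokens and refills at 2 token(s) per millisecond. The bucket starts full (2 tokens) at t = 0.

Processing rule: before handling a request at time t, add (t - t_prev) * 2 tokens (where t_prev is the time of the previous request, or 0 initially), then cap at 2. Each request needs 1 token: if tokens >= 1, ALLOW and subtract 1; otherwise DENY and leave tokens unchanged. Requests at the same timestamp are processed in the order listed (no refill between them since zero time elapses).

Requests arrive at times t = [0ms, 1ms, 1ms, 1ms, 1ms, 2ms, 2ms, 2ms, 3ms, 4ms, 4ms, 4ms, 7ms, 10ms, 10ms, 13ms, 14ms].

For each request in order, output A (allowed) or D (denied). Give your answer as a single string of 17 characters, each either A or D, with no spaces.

Answer: AAADDAADAAADAAAAA

Derivation:
Simulating step by step:
  req#1 t=0ms: ALLOW
  req#2 t=1ms: ALLOW
  req#3 t=1ms: ALLOW
  req#4 t=1ms: DENY
  req#5 t=1ms: DENY
  req#6 t=2ms: ALLOW
  req#7 t=2ms: ALLOW
  req#8 t=2ms: DENY
  req#9 t=3ms: ALLOW
  req#10 t=4ms: ALLOW
  req#11 t=4ms: ALLOW
  req#12 t=4ms: DENY
  req#13 t=7ms: ALLOW
  req#14 t=10ms: ALLOW
  req#15 t=10ms: ALLOW
  req#16 t=13ms: ALLOW
  req#17 t=14ms: ALLOW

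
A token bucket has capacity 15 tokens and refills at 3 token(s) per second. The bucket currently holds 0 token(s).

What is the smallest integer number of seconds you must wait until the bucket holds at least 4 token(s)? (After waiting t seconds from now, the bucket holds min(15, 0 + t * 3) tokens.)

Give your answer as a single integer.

Answer: 2

Derivation:
Need 0 + t * 3 >= 4, so t >= 4/3.
Smallest integer t = ceil(4/3) = 2.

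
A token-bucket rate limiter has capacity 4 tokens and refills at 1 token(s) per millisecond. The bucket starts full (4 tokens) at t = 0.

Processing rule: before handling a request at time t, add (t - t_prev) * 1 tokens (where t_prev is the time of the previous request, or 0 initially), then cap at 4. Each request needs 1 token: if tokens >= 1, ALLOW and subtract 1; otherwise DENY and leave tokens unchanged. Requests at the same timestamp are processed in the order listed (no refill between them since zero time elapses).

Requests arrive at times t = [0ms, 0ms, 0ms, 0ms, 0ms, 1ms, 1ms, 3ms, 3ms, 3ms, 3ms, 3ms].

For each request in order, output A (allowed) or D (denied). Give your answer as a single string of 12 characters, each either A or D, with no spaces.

Answer: AAAADADAADDD

Derivation:
Simulating step by step:
  req#1 t=0ms: ALLOW
  req#2 t=0ms: ALLOW
  req#3 t=0ms: ALLOW
  req#4 t=0ms: ALLOW
  req#5 t=0ms: DENY
  req#6 t=1ms: ALLOW
  req#7 t=1ms: DENY
  req#8 t=3ms: ALLOW
  req#9 t=3ms: ALLOW
  req#10 t=3ms: DENY
  req#11 t=3ms: DENY
  req#12 t=3ms: DENY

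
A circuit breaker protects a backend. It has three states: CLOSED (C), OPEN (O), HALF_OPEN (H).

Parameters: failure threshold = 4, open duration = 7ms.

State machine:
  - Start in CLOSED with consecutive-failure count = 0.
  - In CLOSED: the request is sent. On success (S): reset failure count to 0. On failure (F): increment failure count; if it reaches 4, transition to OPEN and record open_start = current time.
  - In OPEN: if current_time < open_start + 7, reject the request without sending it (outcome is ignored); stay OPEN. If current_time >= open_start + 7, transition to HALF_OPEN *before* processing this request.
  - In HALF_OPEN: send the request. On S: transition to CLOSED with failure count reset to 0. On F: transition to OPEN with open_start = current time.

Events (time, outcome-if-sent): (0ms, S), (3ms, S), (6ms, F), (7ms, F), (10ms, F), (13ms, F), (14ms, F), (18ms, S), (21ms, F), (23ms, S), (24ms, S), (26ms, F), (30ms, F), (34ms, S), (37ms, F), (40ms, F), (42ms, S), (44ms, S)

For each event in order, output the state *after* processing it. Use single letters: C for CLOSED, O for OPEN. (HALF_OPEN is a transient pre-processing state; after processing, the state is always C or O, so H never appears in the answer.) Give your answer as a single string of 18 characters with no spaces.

Answer: CCCCCOOOOOOOOOOOOC

Derivation:
State after each event:
  event#1 t=0ms outcome=S: state=CLOSED
  event#2 t=3ms outcome=S: state=CLOSED
  event#3 t=6ms outcome=F: state=CLOSED
  event#4 t=7ms outcome=F: state=CLOSED
  event#5 t=10ms outcome=F: state=CLOSED
  event#6 t=13ms outcome=F: state=OPEN
  event#7 t=14ms outcome=F: state=OPEN
  event#8 t=18ms outcome=S: state=OPEN
  event#9 t=21ms outcome=F: state=OPEN
  event#10 t=23ms outcome=S: state=OPEN
  event#11 t=24ms outcome=S: state=OPEN
  event#12 t=26ms outcome=F: state=OPEN
  event#13 t=30ms outcome=F: state=OPEN
  event#14 t=34ms outcome=S: state=OPEN
  event#15 t=37ms outcome=F: state=OPEN
  event#16 t=40ms outcome=F: state=OPEN
  event#17 t=42ms outcome=S: state=OPEN
  event#18 t=44ms outcome=S: state=CLOSED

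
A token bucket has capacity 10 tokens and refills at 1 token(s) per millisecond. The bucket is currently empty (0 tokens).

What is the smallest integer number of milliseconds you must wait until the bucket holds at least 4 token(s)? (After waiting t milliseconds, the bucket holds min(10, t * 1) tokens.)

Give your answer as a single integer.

Answer: 4

Derivation:
Need t * 1 >= 4, so t >= 4/1.
Smallest integer t = ceil(4/1) = 4.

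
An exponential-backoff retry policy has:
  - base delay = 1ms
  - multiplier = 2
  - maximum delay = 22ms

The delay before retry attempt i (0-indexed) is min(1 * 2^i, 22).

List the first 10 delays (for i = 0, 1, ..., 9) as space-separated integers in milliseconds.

Answer: 1 2 4 8 16 22 22 22 22 22

Derivation:
Computing each delay:
  i=0: min(1*2^0, 22) = 1
  i=1: min(1*2^1, 22) = 2
  i=2: min(1*2^2, 22) = 4
  i=3: min(1*2^3, 22) = 8
  i=4: min(1*2^4, 22) = 16
  i=5: min(1*2^5, 22) = 22
  i=6: min(1*2^6, 22) = 22
  i=7: min(1*2^7, 22) = 22
  i=8: min(1*2^8, 22) = 22
  i=9: min(1*2^9, 22) = 22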